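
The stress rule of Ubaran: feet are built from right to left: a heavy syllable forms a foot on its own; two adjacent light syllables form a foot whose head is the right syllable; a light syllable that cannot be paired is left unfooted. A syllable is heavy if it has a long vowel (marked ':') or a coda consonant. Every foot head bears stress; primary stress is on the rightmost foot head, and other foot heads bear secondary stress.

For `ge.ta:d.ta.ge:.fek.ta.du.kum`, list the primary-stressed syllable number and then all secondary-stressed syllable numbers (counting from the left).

Weights: 1 ge L, 2 ta:d H, 3 ta L, 4 ge: H, 5 fek H, 6 ta L, 7 du L, 8 kum H.
Parse right to left (heavy = foot alone; LL = one foot; stranded L unfooted): ge (ˈta:d) ta (ˈge:) (ˈfek) (ta.ˈdu) (ˈkum).
Foot heads: 2, 4, 5, 7, 8.
Primary stress on the rightmost head = syllable 8.
Secondary stress on 2, 4, 5, 7: ge.ˌta:d.ta.ˌge:.ˌfek.ta.ˌdu.ˈkum.

primary 8, secondary 2, 4, 5, 7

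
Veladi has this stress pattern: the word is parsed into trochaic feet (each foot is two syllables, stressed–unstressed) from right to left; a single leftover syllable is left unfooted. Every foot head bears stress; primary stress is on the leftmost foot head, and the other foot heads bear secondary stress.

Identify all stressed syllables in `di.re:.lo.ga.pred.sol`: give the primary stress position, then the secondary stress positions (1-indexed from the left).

Parse right to left into trochaic (ˈσσ) feet: (ˈdi.re:) (ˈlo.ga) (ˈpred.sol).
Foot heads (stressed positions): 1, 3, 5.
End Rule Leftmost: primary stress on the leftmost head = syllable 1.
Secondary stress on 3, 5: ˈdi.re:.ˌlo.ga.ˌpred.sol.

primary 1, secondary 3, 5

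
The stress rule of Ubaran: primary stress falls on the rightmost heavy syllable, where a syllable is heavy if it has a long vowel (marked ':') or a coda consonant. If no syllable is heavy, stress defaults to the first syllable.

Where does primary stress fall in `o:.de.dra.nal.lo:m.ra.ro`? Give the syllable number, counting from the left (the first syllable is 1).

5

Weights: 1 o: H, 2 de L, 3 dra L, 4 nal H, 5 lo:m H, 6 ra L, 7 ro L.
Heavy syllables in the domain: 1, 4, 5. The rightmost is syllable 5 (lo:m).
Primary stress: syllable 5 → o:.de.dra.nal.ˈlo:m.ra.ro.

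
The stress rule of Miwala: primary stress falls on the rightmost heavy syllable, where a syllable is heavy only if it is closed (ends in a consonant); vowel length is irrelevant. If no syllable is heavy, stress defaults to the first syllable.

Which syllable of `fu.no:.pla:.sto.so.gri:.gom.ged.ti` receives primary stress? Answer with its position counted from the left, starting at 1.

Weights: 1 fu L, 2 no: L, 3 pla: L, 4 sto L, 5 so L, 6 gri: L, 7 gom H, 8 ged H, 9 ti L.
Heavy syllables in the domain: 7, 8. The rightmost is syllable 8 (ged).
Primary stress: syllable 8 → fu.no:.pla:.sto.so.gri:.gom.ˈged.ti.

8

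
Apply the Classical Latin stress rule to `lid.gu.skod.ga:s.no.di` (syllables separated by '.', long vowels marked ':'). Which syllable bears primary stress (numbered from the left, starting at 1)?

4

Classical Latin: stress the penult if heavy (long vowel or closed), else the antepenult.
Weights: 4 ga:s H, 5 no L, 6 di L.
The penult (syllable 5, no) is light, so stress falls on the antepenult (syllable 4, ga:s).
Stress on syllable 4: lid.gu.skod.ˈga:s.no.di.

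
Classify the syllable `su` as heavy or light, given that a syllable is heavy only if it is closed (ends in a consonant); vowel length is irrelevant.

light

`su`: short vowel, open (no coda). Open (no coda) → light.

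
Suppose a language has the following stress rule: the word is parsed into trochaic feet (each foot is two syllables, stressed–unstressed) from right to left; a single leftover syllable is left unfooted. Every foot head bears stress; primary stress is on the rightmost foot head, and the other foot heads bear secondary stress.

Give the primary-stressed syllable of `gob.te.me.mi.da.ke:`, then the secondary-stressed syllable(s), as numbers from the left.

primary 5, secondary 1, 3

Parse right to left into trochaic (ˈσσ) feet: (ˈgob.te) (ˈme.mi) (ˈda.ke:).
Foot heads (stressed positions): 1, 3, 5.
End Rule Rightmost: primary stress on the rightmost head = syllable 5.
Secondary stress on 1, 3: ˌgob.te.ˌme.mi.ˈda.ke:.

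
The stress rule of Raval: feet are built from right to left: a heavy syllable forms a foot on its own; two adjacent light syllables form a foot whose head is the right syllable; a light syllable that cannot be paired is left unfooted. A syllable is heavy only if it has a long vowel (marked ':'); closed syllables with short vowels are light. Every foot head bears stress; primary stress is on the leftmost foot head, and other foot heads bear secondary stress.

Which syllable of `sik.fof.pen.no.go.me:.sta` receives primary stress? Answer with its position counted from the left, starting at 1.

3

Weights: 1 sik L, 2 fof L, 3 pen L, 4 no L, 5 go L, 6 me: H, 7 sta L.
Parse right to left (heavy = foot alone; LL = one foot; stranded L unfooted): sik (fof.ˈpen) (no.ˈgo) (ˈme:) sta.
Foot heads: 3, 5, 6.
Primary stress on the leftmost head = syllable 3.
Primary stress: syllable 3 → sik.fof.ˈpen.no.go.me:.sta.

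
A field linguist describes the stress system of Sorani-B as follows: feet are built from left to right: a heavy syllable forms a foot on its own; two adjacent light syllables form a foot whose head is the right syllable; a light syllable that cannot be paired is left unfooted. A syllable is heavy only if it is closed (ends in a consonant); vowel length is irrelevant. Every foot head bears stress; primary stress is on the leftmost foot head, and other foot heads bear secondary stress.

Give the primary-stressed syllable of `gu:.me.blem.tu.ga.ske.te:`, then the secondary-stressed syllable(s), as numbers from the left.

primary 2, secondary 3, 5, 7

Weights: 1 gu: L, 2 me L, 3 blem H, 4 tu L, 5 ga L, 6 ske L, 7 te: L.
Parse left to right (heavy = foot alone; LL = one foot; stranded L unfooted): (gu:.ˈme) (ˈblem) (tu.ˈga) (ske.ˈte:).
Foot heads: 2, 3, 5, 7.
Primary stress on the leftmost head = syllable 2.
Secondary stress on 3, 5, 7: gu:.ˈme.ˌblem.tu.ˌga.ske.ˌte:.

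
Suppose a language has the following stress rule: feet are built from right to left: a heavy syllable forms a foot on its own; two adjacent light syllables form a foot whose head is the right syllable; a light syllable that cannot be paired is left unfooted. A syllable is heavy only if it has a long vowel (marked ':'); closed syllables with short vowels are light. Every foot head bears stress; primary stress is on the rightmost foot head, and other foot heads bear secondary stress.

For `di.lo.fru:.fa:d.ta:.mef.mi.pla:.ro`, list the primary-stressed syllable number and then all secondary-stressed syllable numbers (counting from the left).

Weights: 1 di L, 2 lo L, 3 fru: H, 4 fa:d H, 5 ta: H, 6 mef L, 7 mi L, 8 pla: H, 9 ro L.
Parse right to left (heavy = foot alone; LL = one foot; stranded L unfooted): (di.ˈlo) (ˈfru:) (ˈfa:d) (ˈta:) (mef.ˈmi) (ˈpla:) ro.
Foot heads: 2, 3, 4, 5, 7, 8.
Primary stress on the rightmost head = syllable 8.
Secondary stress on 2, 3, 4, 5, 7: di.ˌlo.ˌfru:.ˌfa:d.ˌta:.mef.ˌmi.ˈpla:.ro.

primary 8, secondary 2, 3, 4, 5, 7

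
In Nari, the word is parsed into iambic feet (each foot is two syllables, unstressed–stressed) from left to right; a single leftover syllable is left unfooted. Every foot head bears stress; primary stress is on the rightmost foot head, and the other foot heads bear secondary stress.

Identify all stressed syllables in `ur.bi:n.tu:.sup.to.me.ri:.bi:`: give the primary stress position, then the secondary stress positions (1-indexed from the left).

primary 8, secondary 2, 4, 6

Parse left to right into iambic (σˈσ) feet: (ur.ˈbi:n) (tu:.ˈsup) (to.ˈme) (ri:.ˈbi:).
Foot heads (stressed positions): 2, 4, 6, 8.
End Rule Rightmost: primary stress on the rightmost head = syllable 8.
Secondary stress on 2, 4, 6: ur.ˌbi:n.tu:.ˌsup.to.ˌme.ri:.ˈbi:.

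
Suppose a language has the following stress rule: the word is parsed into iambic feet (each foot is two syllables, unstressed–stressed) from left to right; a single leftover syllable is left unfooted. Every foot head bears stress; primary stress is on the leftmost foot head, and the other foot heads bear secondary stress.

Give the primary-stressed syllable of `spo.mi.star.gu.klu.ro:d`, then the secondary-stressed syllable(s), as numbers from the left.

primary 2, secondary 4, 6

Parse left to right into iambic (σˈσ) feet: (spo.ˈmi) (star.ˈgu) (klu.ˈro:d).
Foot heads (stressed positions): 2, 4, 6.
End Rule Leftmost: primary stress on the leftmost head = syllable 2.
Secondary stress on 4, 6: spo.ˈmi.star.ˌgu.klu.ˌro:d.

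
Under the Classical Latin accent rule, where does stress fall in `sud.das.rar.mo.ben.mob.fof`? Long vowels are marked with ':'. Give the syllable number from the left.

6

Classical Latin: stress the penult if heavy (long vowel or closed), else the antepenult.
Weights: 5 ben H, 6 mob H, 7 fof H.
The penult (syllable 6, mob) is heavy, so it takes stress.
Stress on syllable 6: sud.das.rar.mo.ben.ˈmob.fof.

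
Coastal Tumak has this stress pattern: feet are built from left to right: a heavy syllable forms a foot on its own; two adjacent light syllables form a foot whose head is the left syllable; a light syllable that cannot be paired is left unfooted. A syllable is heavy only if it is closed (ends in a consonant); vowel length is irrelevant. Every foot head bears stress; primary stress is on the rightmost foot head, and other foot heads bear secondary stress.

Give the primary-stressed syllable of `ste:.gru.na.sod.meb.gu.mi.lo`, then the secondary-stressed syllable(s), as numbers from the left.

primary 6, secondary 1, 4, 5

Weights: 1 ste: L, 2 gru L, 3 na L, 4 sod H, 5 meb H, 6 gu L, 7 mi L, 8 lo L.
Parse left to right (heavy = foot alone; LL = one foot; stranded L unfooted): (ˈste:.gru) na (ˈsod) (ˈmeb) (ˈgu.mi) lo.
Foot heads: 1, 4, 5, 6.
Primary stress on the rightmost head = syllable 6.
Secondary stress on 1, 4, 5: ˌste:.gru.na.ˌsod.ˌmeb.ˈgu.mi.lo.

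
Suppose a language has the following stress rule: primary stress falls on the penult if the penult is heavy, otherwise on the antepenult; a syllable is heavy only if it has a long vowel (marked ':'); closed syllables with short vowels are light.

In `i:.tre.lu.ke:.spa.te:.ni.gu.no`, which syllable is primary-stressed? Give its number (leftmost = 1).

Weights: 7 ni L, 8 gu L, 9 no L.
The penult (syllable 8, gu) is light, so stress falls on the antepenult (syllable 7, ni).
Primary stress: syllable 7 → i:.tre.lu.ke:.spa.te:.ˈni.gu.no.

7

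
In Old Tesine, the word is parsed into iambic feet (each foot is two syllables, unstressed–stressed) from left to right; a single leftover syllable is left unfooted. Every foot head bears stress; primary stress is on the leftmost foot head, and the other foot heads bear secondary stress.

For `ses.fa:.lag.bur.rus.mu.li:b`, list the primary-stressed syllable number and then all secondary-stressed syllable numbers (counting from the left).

primary 2, secondary 4, 6

Parse left to right into iambic (σˈσ) feet: (ses.ˈfa:) (lag.ˈbur) (rus.ˈmu) li:b. Syllable 7 is left unfooted.
Foot heads (stressed positions): 2, 4, 6.
End Rule Leftmost: primary stress on the leftmost head = syllable 2.
Secondary stress on 4, 6: ses.ˈfa:.lag.ˌbur.rus.ˌmu.li:b.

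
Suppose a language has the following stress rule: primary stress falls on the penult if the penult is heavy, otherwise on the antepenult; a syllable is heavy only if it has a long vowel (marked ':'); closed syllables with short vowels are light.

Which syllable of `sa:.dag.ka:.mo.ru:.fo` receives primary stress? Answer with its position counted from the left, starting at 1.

5

Weights: 4 mo L, 5 ru: H, 6 fo L.
The penult (syllable 5, ru:) is heavy, so it takes stress.
Primary stress: syllable 5 → sa:.dag.ka:.mo.ˈru:.fo.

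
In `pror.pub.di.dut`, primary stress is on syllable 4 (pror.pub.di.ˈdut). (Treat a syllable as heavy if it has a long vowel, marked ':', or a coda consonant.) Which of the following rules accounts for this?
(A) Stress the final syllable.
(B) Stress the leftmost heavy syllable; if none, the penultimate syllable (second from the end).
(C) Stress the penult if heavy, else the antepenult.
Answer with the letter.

Rule A → syllable 4 ✓.
Rule B → syllable 1 (observed: 4).
Rule C → syllable 2 (observed: 4).

A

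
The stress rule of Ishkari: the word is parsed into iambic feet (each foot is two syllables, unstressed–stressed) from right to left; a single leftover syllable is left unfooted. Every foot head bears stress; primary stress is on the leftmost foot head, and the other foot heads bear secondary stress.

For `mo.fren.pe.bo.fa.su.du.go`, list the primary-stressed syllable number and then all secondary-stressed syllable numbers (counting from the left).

Parse right to left into iambic (σˈσ) feet: (mo.ˈfren) (pe.ˈbo) (fa.ˈsu) (du.ˈgo).
Foot heads (stressed positions): 2, 4, 6, 8.
End Rule Leftmost: primary stress on the leftmost head = syllable 2.
Secondary stress on 4, 6, 8: mo.ˈfren.pe.ˌbo.fa.ˌsu.du.ˌgo.

primary 2, secondary 4, 6, 8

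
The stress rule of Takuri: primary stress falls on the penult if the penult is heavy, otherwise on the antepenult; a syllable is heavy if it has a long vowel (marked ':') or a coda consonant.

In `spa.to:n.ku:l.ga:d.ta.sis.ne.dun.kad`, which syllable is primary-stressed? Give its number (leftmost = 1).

8

Weights: 7 ne L, 8 dun H, 9 kad H.
The penult (syllable 8, dun) is heavy, so it takes stress.
Primary stress: syllable 8 → spa.to:n.ku:l.ga:d.ta.sis.ne.ˈdun.kad.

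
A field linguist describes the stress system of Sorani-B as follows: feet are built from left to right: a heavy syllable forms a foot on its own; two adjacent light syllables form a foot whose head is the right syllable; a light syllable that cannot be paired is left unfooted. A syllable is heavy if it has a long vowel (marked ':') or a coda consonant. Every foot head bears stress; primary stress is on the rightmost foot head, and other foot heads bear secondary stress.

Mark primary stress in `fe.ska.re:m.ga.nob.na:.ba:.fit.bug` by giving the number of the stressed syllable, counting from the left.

9

Weights: 1 fe L, 2 ska L, 3 re:m H, 4 ga L, 5 nob H, 6 na: H, 7 ba: H, 8 fit H, 9 bug H.
Parse left to right (heavy = foot alone; LL = one foot; stranded L unfooted): (fe.ˈska) (ˈre:m) ga (ˈnob) (ˈna:) (ˈba:) (ˈfit) (ˈbug).
Foot heads: 2, 3, 5, 6, 7, 8, 9.
Primary stress on the rightmost head = syllable 9.
Primary stress: syllable 9 → fe.ska.re:m.ga.nob.na:.ba:.fit.ˈbug.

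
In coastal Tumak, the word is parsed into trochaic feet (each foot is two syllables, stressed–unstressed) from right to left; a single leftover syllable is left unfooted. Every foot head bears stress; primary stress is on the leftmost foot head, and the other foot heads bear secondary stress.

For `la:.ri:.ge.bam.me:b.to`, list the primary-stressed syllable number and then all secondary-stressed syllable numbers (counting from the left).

primary 1, secondary 3, 5

Parse right to left into trochaic (ˈσσ) feet: (ˈla:.ri:) (ˈge.bam) (ˈme:b.to).
Foot heads (stressed positions): 1, 3, 5.
End Rule Leftmost: primary stress on the leftmost head = syllable 1.
Secondary stress on 3, 5: ˈla:.ri:.ˌge.bam.ˌme:b.to.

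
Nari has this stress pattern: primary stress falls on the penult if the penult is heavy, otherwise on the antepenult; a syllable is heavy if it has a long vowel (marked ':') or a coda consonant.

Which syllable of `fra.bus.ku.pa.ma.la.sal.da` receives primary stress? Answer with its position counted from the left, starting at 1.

7

Weights: 6 la L, 7 sal H, 8 da L.
The penult (syllable 7, sal) is heavy, so it takes stress.
Primary stress: syllable 7 → fra.bus.ku.pa.ma.la.ˈsal.da.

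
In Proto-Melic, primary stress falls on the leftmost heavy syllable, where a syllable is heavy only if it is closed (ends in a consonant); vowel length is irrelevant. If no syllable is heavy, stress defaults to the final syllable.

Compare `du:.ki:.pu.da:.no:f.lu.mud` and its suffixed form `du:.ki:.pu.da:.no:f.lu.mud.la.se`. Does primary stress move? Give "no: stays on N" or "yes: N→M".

no: stays on 5

Base `du:.ki:.pu.da:.no:f.lu.mud` (7 syllables):
  Weights: 1 du: L, 2 ki: L, 3 pu L, 4 da: L, 5 no:f H, 6 lu L, 7 mud H.
  Heavy syllables in the domain: 5, 7. The leftmost is syllable 5 (no:f).
  → primary stress on syllable 5.
Suffixed `du:.ki:.pu.da:.no:f.lu.mud.la.se` (9 syllables):
  Weights: 1 du: L, 2 ki: L, 3 pu L, 4 da: L, 5 no:f H, 6 lu L, 7 mud H, 8 la L, 9 se L.
  Heavy syllables in the domain: 5, 7. The leftmost is syllable 5 (no:f).
  → primary stress on syllable 5.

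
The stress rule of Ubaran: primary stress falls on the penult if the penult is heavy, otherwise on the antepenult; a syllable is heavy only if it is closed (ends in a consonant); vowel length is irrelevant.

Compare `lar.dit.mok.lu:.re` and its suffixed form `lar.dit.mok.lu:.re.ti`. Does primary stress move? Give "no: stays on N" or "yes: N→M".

Base `lar.dit.mok.lu:.re` (5 syllables):
  Weights: 3 mok H, 4 lu: L, 5 re L.
  The penult (syllable 4, lu:) is light, so stress falls on the antepenult (syllable 3, mok).
  → primary stress on syllable 3.
Suffixed `lar.dit.mok.lu:.re.ti` (6 syllables):
  Weights: 4 lu: L, 5 re L, 6 ti L.
  The penult (syllable 5, re) is light, so stress falls on the antepenult (syllable 4, lu:).
  → primary stress on syllable 4.

yes: 3→4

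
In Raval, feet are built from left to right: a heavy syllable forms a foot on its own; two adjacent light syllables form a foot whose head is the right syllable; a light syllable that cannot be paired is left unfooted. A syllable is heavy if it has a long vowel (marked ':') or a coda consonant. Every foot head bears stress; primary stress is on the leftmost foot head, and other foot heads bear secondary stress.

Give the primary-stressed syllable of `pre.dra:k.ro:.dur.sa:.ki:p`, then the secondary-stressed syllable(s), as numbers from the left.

primary 2, secondary 3, 4, 5, 6

Weights: 1 pre L, 2 dra:k H, 3 ro: H, 4 dur H, 5 sa: H, 6 ki:p H.
Parse left to right (heavy = foot alone; LL = one foot; stranded L unfooted): pre (ˈdra:k) (ˈro:) (ˈdur) (ˈsa:) (ˈki:p).
Foot heads: 2, 3, 4, 5, 6.
Primary stress on the leftmost head = syllable 2.
Secondary stress on 3, 4, 5, 6: pre.ˈdra:k.ˌro:.ˌdur.ˌsa:.ˌki:p.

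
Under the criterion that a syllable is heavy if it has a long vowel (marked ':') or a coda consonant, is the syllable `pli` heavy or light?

light

`pli`: short vowel, open (no coda). Short vowel, open → light.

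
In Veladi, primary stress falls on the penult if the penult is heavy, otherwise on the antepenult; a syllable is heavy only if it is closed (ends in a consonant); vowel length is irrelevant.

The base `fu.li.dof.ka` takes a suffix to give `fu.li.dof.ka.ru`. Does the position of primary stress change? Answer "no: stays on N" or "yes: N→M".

Base `fu.li.dof.ka` (4 syllables):
  Weights: 2 li L, 3 dof H, 4 ka L.
  The penult (syllable 3, dof) is heavy, so it takes stress.
  → primary stress on syllable 3.
Suffixed `fu.li.dof.ka.ru` (5 syllables):
  Weights: 3 dof H, 4 ka L, 5 ru L.
  The penult (syllable 4, ka) is light, so stress falls on the antepenult (syllable 3, dof).
  → primary stress on syllable 3.

no: stays on 3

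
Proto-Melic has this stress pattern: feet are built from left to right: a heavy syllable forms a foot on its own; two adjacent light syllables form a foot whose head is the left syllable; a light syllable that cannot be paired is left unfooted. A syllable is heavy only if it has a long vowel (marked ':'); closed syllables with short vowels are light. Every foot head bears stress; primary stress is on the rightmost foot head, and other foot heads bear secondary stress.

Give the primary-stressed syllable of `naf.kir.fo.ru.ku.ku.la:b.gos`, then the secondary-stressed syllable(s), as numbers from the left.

Weights: 1 naf L, 2 kir L, 3 fo L, 4 ru L, 5 ku L, 6 ku L, 7 la:b H, 8 gos L.
Parse left to right (heavy = foot alone; LL = one foot; stranded L unfooted): (ˈnaf.kir) (ˈfo.ru) (ˈku.ku) (ˈla:b) gos.
Foot heads: 1, 3, 5, 7.
Primary stress on the rightmost head = syllable 7.
Secondary stress on 1, 3, 5: ˌnaf.kir.ˌfo.ru.ˌku.ku.ˈla:b.gos.

primary 7, secondary 1, 3, 5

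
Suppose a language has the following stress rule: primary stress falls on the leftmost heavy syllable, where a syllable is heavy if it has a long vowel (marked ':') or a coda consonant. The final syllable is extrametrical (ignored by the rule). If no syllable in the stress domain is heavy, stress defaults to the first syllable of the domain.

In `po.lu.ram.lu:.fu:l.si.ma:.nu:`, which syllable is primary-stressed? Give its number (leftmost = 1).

The final syllable (8, nu:) is extrametrical; the stress domain is syllables 1–7.
Weights: 1 po L, 2 lu L, 3 ram H, 4 lu: H, 5 fu:l H, 6 si L, 7 ma: H.
Heavy syllables in the domain: 3, 4, 5, 7. The leftmost is syllable 3 (ram).
Primary stress: syllable 3 → po.lu.ˈram.lu:.fu:l.si.ma:.nu:.

3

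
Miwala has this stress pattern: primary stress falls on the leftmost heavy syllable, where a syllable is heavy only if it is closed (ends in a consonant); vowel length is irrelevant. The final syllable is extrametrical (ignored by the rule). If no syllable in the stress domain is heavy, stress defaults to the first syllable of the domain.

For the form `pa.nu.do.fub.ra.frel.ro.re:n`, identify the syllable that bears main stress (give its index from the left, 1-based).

The final syllable (8, re:n) is extrametrical; the stress domain is syllables 1–7.
Weights: 1 pa L, 2 nu L, 3 do L, 4 fub H, 5 ra L, 6 frel H, 7 ro L.
Heavy syllables in the domain: 4, 6. The leftmost is syllable 4 (fub).
Primary stress: syllable 4 → pa.nu.do.ˈfub.ra.frel.ro.re:n.

4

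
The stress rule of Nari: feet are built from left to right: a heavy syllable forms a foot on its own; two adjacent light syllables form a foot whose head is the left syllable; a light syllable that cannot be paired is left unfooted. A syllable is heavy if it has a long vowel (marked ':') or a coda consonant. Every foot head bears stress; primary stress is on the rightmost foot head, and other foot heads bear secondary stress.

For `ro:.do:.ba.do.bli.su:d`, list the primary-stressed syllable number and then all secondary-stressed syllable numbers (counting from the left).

primary 6, secondary 1, 2, 3

Weights: 1 ro: H, 2 do: H, 3 ba L, 4 do L, 5 bli L, 6 su:d H.
Parse left to right (heavy = foot alone; LL = one foot; stranded L unfooted): (ˈro:) (ˈdo:) (ˈba.do) bli (ˈsu:d).
Foot heads: 1, 2, 3, 6.
Primary stress on the rightmost head = syllable 6.
Secondary stress on 1, 2, 3: ˌro:.ˌdo:.ˌba.do.bli.ˈsu:d.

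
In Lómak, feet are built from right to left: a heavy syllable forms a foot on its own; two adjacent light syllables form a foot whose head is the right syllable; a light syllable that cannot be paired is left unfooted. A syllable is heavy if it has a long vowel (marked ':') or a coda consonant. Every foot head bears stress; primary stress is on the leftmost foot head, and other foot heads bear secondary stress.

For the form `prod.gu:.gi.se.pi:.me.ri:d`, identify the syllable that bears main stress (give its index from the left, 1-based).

Weights: 1 prod H, 2 gu: H, 3 gi L, 4 se L, 5 pi: H, 6 me L, 7 ri:d H.
Parse right to left (heavy = foot alone; LL = one foot; stranded L unfooted): (ˈprod) (ˈgu:) (gi.ˈse) (ˈpi:) me (ˈri:d).
Foot heads: 1, 2, 4, 5, 7.
Primary stress on the leftmost head = syllable 1.
Primary stress: syllable 1 → ˈprod.gu:.gi.se.pi:.me.ri:d.

1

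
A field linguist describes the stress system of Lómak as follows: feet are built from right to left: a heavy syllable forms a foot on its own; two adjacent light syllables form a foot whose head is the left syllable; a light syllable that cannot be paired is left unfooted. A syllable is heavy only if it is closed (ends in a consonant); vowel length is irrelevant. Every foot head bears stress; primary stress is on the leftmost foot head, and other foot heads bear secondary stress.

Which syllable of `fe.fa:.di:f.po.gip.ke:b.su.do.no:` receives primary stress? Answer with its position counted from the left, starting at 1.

1

Weights: 1 fe L, 2 fa: L, 3 di:f H, 4 po L, 5 gip H, 6 ke:b H, 7 su L, 8 do L, 9 no: L.
Parse right to left (heavy = foot alone; LL = one foot; stranded L unfooted): (ˈfe.fa:) (ˈdi:f) po (ˈgip) (ˈke:b) su (ˈdo.no:).
Foot heads: 1, 3, 5, 6, 8.
Primary stress on the leftmost head = syllable 1.
Primary stress: syllable 1 → ˈfe.fa:.di:f.po.gip.ke:b.su.do.no:.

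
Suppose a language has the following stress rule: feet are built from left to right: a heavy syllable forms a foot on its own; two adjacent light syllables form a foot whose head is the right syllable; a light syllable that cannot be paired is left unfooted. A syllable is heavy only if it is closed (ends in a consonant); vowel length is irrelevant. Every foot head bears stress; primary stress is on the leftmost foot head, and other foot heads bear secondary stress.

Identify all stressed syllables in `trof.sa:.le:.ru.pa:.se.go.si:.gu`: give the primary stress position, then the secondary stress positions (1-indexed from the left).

primary 1, secondary 3, 5, 7, 9

Weights: 1 trof H, 2 sa: L, 3 le: L, 4 ru L, 5 pa: L, 6 se L, 7 go L, 8 si: L, 9 gu L.
Parse left to right (heavy = foot alone; LL = one foot; stranded L unfooted): (ˈtrof) (sa:.ˈle:) (ru.ˈpa:) (se.ˈgo) (si:.ˈgu).
Foot heads: 1, 3, 5, 7, 9.
Primary stress on the leftmost head = syllable 1.
Secondary stress on 3, 5, 7, 9: ˈtrof.sa:.ˌle:.ru.ˌpa:.se.ˌgo.si:.ˌgu.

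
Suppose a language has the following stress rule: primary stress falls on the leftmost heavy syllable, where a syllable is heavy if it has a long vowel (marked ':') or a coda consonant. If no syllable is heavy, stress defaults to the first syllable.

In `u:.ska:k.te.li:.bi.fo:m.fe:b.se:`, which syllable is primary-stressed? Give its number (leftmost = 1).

1

Weights: 1 u: H, 2 ska:k H, 3 te L, 4 li: H, 5 bi L, 6 fo:m H, 7 fe:b H, 8 se: H.
Heavy syllables in the domain: 1, 2, 4, 6, 7, 8. The leftmost is syllable 1 (u:).
Primary stress: syllable 1 → ˈu:.ska:k.te.li:.bi.fo:m.fe:b.se:.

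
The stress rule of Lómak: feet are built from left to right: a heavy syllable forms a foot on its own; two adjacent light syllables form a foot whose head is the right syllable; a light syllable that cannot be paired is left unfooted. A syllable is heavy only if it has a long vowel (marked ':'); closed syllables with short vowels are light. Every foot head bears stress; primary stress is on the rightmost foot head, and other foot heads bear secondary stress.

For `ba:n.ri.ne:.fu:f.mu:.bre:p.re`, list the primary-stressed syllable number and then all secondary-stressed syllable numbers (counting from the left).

primary 6, secondary 1, 3, 4, 5

Weights: 1 ba:n H, 2 ri L, 3 ne: H, 4 fu:f H, 5 mu: H, 6 bre:p H, 7 re L.
Parse left to right (heavy = foot alone; LL = one foot; stranded L unfooted): (ˈba:n) ri (ˈne:) (ˈfu:f) (ˈmu:) (ˈbre:p) re.
Foot heads: 1, 3, 4, 5, 6.
Primary stress on the rightmost head = syllable 6.
Secondary stress on 1, 3, 4, 5: ˌba:n.ri.ˌne:.ˌfu:f.ˌmu:.ˈbre:p.re.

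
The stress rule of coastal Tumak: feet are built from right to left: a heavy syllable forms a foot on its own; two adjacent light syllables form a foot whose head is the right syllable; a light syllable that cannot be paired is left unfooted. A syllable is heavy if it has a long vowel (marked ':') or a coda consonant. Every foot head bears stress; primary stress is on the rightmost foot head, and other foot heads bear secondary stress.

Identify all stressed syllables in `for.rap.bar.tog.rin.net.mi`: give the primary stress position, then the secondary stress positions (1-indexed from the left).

Weights: 1 for H, 2 rap H, 3 bar H, 4 tog H, 5 rin H, 6 net H, 7 mi L.
Parse right to left (heavy = foot alone; LL = one foot; stranded L unfooted): (ˈfor) (ˈrap) (ˈbar) (ˈtog) (ˈrin) (ˈnet) mi.
Foot heads: 1, 2, 3, 4, 5, 6.
Primary stress on the rightmost head = syllable 6.
Secondary stress on 1, 2, 3, 4, 5: ˌfor.ˌrap.ˌbar.ˌtog.ˌrin.ˈnet.mi.

primary 6, secondary 1, 2, 3, 4, 5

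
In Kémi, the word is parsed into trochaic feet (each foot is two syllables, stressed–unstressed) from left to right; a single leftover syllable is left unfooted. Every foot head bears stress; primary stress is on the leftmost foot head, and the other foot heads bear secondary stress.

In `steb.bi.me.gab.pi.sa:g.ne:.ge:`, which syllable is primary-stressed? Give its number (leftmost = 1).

1

Parse left to right into trochaic (ˈσσ) feet: (ˈsteb.bi) (ˈme.gab) (ˈpi.sa:g) (ˈne:.ge:).
Foot heads (stressed positions): 1, 3, 5, 7.
End Rule Leftmost: primary stress on the leftmost head = syllable 1.
Primary stress: syllable 1 → ˈsteb.bi.me.gab.pi.sa:g.ne:.ge:.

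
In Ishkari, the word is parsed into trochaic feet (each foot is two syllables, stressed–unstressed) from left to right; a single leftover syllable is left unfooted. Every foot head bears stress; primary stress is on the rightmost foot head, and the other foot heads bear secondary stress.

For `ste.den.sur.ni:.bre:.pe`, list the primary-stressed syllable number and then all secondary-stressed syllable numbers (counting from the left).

primary 5, secondary 1, 3

Parse left to right into trochaic (ˈσσ) feet: (ˈste.den) (ˈsur.ni:) (ˈbre:.pe).
Foot heads (stressed positions): 1, 3, 5.
End Rule Rightmost: primary stress on the rightmost head = syllable 5.
Secondary stress on 1, 3: ˌste.den.ˌsur.ni:.ˈbre:.pe.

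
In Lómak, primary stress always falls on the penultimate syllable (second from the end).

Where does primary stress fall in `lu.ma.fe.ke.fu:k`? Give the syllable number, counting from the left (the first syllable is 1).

4

The word has 5 syllables; the penultimate syllable (second from the end) is syllable 4 (ke).
Primary stress: syllable 4 → lu.ma.fe.ˈke.fu:k.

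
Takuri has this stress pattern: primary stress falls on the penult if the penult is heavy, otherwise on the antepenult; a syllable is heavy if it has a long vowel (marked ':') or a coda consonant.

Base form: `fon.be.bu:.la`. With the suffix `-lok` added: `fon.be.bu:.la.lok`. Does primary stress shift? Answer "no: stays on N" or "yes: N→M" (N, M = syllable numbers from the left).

Base `fon.be.bu:.la` (4 syllables):
  Weights: 2 be L, 3 bu: H, 4 la L.
  The penult (syllable 3, bu:) is heavy, so it takes stress.
  → primary stress on syllable 3.
Suffixed `fon.be.bu:.la.lok` (5 syllables):
  Weights: 3 bu: H, 4 la L, 5 lok H.
  The penult (syllable 4, la) is light, so stress falls on the antepenult (syllable 3, bu:).
  → primary stress on syllable 3.

no: stays on 3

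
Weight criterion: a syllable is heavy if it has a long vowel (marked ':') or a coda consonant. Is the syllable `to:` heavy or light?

`to:`: long vowel, open (no coda). Long vowel → heavy.

heavy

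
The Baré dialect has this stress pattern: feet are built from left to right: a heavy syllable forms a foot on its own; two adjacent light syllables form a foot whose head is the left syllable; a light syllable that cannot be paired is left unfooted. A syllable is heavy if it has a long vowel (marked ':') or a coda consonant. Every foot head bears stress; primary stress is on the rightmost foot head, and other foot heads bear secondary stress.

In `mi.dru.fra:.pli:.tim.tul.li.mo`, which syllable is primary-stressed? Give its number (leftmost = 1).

7

Weights: 1 mi L, 2 dru L, 3 fra: H, 4 pli: H, 5 tim H, 6 tul H, 7 li L, 8 mo L.
Parse left to right (heavy = foot alone; LL = one foot; stranded L unfooted): (ˈmi.dru) (ˈfra:) (ˈpli:) (ˈtim) (ˈtul) (ˈli.mo).
Foot heads: 1, 3, 4, 5, 6, 7.
Primary stress on the rightmost head = syllable 7.
Primary stress: syllable 7 → mi.dru.fra:.pli:.tim.tul.ˈli.mo.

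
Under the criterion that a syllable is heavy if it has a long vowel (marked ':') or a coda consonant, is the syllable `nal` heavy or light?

heavy

`nal`: short vowel, closed (coda /l/). Closed → heavy.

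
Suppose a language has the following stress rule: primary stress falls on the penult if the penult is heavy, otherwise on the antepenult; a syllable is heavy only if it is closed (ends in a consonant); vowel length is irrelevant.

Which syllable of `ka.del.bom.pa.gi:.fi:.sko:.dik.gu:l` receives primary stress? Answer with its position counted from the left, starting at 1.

Weights: 7 sko: L, 8 dik H, 9 gu:l H.
The penult (syllable 8, dik) is heavy, so it takes stress.
Primary stress: syllable 8 → ka.del.bom.pa.gi:.fi:.sko:.ˈdik.gu:l.

8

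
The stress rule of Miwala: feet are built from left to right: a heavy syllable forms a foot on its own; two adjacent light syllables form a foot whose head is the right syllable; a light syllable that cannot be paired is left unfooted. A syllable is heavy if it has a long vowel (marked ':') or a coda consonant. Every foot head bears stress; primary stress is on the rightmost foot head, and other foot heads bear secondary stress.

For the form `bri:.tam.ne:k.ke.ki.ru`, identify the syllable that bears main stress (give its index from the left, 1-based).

Weights: 1 bri: H, 2 tam H, 3 ne:k H, 4 ke L, 5 ki L, 6 ru L.
Parse left to right (heavy = foot alone; LL = one foot; stranded L unfooted): (ˈbri:) (ˈtam) (ˈne:k) (ke.ˈki) ru.
Foot heads: 1, 2, 3, 5.
Primary stress on the rightmost head = syllable 5.
Primary stress: syllable 5 → bri:.tam.ne:k.ke.ˈki.ru.

5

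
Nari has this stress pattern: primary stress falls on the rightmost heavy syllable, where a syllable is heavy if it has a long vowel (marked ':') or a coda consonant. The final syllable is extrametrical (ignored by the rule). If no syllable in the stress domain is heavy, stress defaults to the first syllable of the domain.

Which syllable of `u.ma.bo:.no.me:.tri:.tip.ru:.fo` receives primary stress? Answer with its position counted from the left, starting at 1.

8

The final syllable (9, fo) is extrametrical; the stress domain is syllables 1–8.
Weights: 1 u L, 2 ma L, 3 bo: H, 4 no L, 5 me: H, 6 tri: H, 7 tip H, 8 ru: H.
Heavy syllables in the domain: 3, 5, 6, 7, 8. The rightmost is syllable 8 (ru:).
Primary stress: syllable 8 → u.ma.bo:.no.me:.tri:.tip.ˈru:.fo.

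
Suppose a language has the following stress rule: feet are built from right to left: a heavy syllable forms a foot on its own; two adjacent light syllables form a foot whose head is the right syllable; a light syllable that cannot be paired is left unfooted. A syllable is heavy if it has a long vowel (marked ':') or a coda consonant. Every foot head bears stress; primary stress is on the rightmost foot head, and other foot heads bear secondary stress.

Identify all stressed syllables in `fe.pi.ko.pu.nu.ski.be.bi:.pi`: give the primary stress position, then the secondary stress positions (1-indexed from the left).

Weights: 1 fe L, 2 pi L, 3 ko L, 4 pu L, 5 nu L, 6 ski L, 7 be L, 8 bi: H, 9 pi L.
Parse right to left (heavy = foot alone; LL = one foot; stranded L unfooted): fe (pi.ˈko) (pu.ˈnu) (ski.ˈbe) (ˈbi:) pi.
Foot heads: 3, 5, 7, 8.
Primary stress on the rightmost head = syllable 8.
Secondary stress on 3, 5, 7: fe.pi.ˌko.pu.ˌnu.ski.ˌbe.ˈbi:.pi.

primary 8, secondary 3, 5, 7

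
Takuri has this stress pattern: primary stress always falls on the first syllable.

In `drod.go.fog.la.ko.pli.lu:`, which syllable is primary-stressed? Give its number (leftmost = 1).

The word has 7 syllables; the first syllable is syllable 1 (drod).
Primary stress: syllable 1 → ˈdrod.go.fog.la.ko.pli.lu:.

1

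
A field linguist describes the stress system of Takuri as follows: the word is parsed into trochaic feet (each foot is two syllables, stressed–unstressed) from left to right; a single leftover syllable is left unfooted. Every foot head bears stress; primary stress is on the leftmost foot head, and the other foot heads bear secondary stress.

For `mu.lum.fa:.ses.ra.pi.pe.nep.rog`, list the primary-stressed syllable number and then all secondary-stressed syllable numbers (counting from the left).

primary 1, secondary 3, 5, 7

Parse left to right into trochaic (ˈσσ) feet: (ˈmu.lum) (ˈfa:.ses) (ˈra.pi) (ˈpe.nep) rog. Syllable 9 is left unfooted.
Foot heads (stressed positions): 1, 3, 5, 7.
End Rule Leftmost: primary stress on the leftmost head = syllable 1.
Secondary stress on 3, 5, 7: ˈmu.lum.ˌfa:.ses.ˌra.pi.ˌpe.nep.rog.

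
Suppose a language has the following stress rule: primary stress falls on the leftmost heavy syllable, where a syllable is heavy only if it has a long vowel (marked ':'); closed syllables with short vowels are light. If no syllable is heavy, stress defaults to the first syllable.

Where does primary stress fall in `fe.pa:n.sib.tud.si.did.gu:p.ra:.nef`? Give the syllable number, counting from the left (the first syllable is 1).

2

Weights: 1 fe L, 2 pa:n H, 3 sib L, 4 tud L, 5 si L, 6 did L, 7 gu:p H, 8 ra: H, 9 nef L.
Heavy syllables in the domain: 2, 7, 8. The leftmost is syllable 2 (pa:n).
Primary stress: syllable 2 → fe.ˈpa:n.sib.tud.si.did.gu:p.ra:.nef.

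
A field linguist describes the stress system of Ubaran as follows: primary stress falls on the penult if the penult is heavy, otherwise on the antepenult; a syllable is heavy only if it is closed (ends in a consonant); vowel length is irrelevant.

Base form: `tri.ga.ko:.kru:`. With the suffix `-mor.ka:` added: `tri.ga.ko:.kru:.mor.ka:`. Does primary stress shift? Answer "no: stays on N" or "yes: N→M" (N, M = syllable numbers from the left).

yes: 2→5

Base `tri.ga.ko:.kru:` (4 syllables):
  Weights: 2 ga L, 3 ko: L, 4 kru: L.
  The penult (syllable 3, ko:) is light, so stress falls on the antepenult (syllable 2, ga).
  → primary stress on syllable 2.
Suffixed `tri.ga.ko:.kru:.mor.ka:` (6 syllables):
  Weights: 4 kru: L, 5 mor H, 6 ka: L.
  The penult (syllable 5, mor) is heavy, so it takes stress.
  → primary stress on syllable 5.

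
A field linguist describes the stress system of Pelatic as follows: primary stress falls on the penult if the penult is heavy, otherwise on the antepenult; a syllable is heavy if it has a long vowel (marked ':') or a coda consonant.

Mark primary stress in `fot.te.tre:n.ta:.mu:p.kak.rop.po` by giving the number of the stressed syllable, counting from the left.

Weights: 6 kak H, 7 rop H, 8 po L.
The penult (syllable 7, rop) is heavy, so it takes stress.
Primary stress: syllable 7 → fot.te.tre:n.ta:.mu:p.kak.ˈrop.po.

7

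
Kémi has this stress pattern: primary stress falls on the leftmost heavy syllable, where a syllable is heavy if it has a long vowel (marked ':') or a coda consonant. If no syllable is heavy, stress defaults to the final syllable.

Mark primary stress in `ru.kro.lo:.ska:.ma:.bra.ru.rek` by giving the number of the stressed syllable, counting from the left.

3

Weights: 1 ru L, 2 kro L, 3 lo: H, 4 ska: H, 5 ma: H, 6 bra L, 7 ru L, 8 rek H.
Heavy syllables in the domain: 3, 4, 5, 8. The leftmost is syllable 3 (lo:).
Primary stress: syllable 3 → ru.kro.ˈlo:.ska:.ma:.bra.ru.rek.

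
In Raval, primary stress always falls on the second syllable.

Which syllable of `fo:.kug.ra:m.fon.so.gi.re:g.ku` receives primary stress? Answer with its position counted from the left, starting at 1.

2

The word has 8 syllables; the second syllable is syllable 2 (kug).
Primary stress: syllable 2 → fo:.ˈkug.ra:m.fon.so.gi.re:g.ku.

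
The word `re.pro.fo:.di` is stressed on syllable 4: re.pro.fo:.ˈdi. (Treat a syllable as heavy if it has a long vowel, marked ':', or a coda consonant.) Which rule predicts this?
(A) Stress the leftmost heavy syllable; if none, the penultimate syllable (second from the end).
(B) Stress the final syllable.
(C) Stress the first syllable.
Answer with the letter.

Rule A → syllable 3 (observed: 4).
Rule B → syllable 4 ✓.
Rule C → syllable 1 (observed: 4).

B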